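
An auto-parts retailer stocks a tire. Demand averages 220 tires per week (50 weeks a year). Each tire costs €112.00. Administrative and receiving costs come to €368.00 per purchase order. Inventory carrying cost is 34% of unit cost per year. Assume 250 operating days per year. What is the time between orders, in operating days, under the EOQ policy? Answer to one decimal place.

Annual demand D = 220 × 50 = 11,000.
Holding cost H = 0.34 × €112.00 = €38.0800 per unit per year.
Q* = √(2DS/H) = √(2 × 11,000 × 368 / 38.08) ≈ 461.09.
Cycle time = Q*/D × 250 = 461.09 / 11,000 × 250 ≈ 10.479 days.

T ≈ 10.5 days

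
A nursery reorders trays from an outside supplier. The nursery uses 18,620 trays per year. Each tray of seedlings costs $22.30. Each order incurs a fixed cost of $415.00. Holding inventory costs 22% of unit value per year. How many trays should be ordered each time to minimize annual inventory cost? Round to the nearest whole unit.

Q* ≈ 1,775 trays

Holding cost H = 0.22 × $22.30 = $4.9060 per unit per year.
EOQ = √(2DS / H) = √(2 × 18,620 × 415 / 4.906).
= √(15,454,600 / 4.906) = √3,150,142.6824 ≈ 1774.864.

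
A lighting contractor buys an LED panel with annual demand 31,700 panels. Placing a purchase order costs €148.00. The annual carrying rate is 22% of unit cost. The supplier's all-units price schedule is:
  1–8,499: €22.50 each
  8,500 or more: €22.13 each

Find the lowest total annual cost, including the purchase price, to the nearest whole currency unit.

TC* ≈ €720,065

Holding cost per unit per year at price C is H = 0.22·C.
Evaluate total cost at each tier's feasible EOQ or, if the EOQ is below the tier, at the tier's minimum quantity.
EOQ at €22.50 = 1376.8 (feasible in tier 1): TC = 31,700×€22.50 + (31,700/1376.8)×148 + (1376.8/2)×0.22×€22.50 = €720,065.19.
EOQ at €22.13 = 1388.3 < 8500, so use break Q=8500: TC = 31,700×€22.13 + (31,700/8500.0)×148 + (8500.0/2)×0.22×€22.13 = €722,764.50.
Lowest total cost among the candidates is at Q = 1376.8.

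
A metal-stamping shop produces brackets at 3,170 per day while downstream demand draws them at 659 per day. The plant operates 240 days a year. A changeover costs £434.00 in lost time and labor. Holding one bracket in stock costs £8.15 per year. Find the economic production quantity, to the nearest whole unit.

Annual demand D = 659 × 240 = 158,160.
Production build-up factor (1 − d/p) = 1 − 659/3,170 = 0.7921.
Q* = √(2DS / (H(1 − d/p))) = √(2 × 158,160 × 434 / (8.15 × 0.7921)).
= √(137,282,880 / 6.4557) ≈ 4611.430.

Q* ≈ 4,611 brackets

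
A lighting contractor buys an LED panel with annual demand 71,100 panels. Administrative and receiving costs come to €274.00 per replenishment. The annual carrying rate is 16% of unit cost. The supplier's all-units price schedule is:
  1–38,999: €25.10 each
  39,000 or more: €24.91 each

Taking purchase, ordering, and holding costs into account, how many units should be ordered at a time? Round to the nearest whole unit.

Holding cost per unit per year at price C is H = 0.16·C.
For each price level, check whether its EOQ is feasible; otherwise the best quantity at that price is the breakpoint.
EOQ at €25.10 = 3114.8 (feasible in tier 1): TC = 71,100×€25.10 + (71,100/3114.8)×274 + (3114.8/2)×0.16×€25.10 = €1,797,118.98.
EOQ at €24.91 = 3126.6 < 39000, so use break Q=39000: TC = 71,100×€24.91 + (71,100/39000.0)×274 + (39000.0/2)×0.16×€24.91 = €1,849,319.72.
Lowest total cost is €1,797,118.98 at Q = 3114.8.

Q* ≈ 3,115 panels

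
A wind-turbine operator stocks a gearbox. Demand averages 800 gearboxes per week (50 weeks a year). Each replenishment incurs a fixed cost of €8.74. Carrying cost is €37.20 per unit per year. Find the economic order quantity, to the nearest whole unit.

Annual demand D = 800 × 50 = 40,000.
EOQ = √(2DS / H) = √(2 × 40,000 × 8.74 / 37.2).
= √(699,200 / 37.2) = √18,795.6989 ≈ 137.097.

Q* ≈ 137 gearboxes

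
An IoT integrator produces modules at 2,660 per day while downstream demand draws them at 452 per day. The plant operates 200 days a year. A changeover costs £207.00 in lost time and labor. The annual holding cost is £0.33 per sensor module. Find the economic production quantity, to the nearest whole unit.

Q* ≈ 11,689 modules

Annual demand D = 452 × 200 = 90,400.
Production build-up factor (1 − d/p) = 1 − 452/2,660 = 0.8301.
Q* = √(2DS / (H(1 − d/p))) = √(2 × 90,400 × 207 / (0.33 × 0.8301)).
= √(37,425,600 / 0.2739) ≈ 11688.767.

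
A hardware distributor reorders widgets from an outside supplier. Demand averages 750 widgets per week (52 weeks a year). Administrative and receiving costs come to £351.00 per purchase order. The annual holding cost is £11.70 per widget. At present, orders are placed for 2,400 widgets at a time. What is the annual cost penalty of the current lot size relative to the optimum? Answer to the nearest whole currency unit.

Annual demand D = 750 × 52 = 39,000.
EOQ = √(2DS/H) = √(2 × 39,000 × 351 / 11.7) ≈ 1529.71.
Cost at Q* = (D/Q*)S + (Q*/2)H = √(2DSH) ≈ £17,897.56.
Cost at Q = 2,400: (39,000/2,400)×351 + (2,400/2)×11.7 = £5,703.75 + £14,040.00 = £19,743.75.
Excess = £19,743.75 − £17,897.56 = £1,846.19.

Extra cost ≈ £1,846 per year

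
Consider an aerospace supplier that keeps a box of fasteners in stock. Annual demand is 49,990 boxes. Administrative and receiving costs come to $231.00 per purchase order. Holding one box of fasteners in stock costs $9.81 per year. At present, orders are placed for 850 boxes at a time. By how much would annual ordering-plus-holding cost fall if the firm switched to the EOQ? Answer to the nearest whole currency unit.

EOQ = √(2DS/H) = √(2 × 49,990 × 231 / 9.81) ≈ 1534.36.
Cost at Q* = (D/Q*)S + (Q*/2)H = √(2DSH) ≈ $15,052.10.
Cost at Q = 850: (49,990/850)×231 + (850/2)×9.81 = $13,585.52 + $4,169.25 = $17,754.77.
Excess = $17,754.77 − $15,052.10 = $2,702.67.

Extra cost ≈ $2,703 per year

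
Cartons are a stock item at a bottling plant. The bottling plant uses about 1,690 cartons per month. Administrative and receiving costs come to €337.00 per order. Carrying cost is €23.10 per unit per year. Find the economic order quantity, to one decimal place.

Q* ≈ 769.2 cartons

Annual demand D = 1,690 × 12 = 20,280.
EOQ = √(2DS / H) = √(2 × 20,280 × 337 / 23.1).
= √(13,668,720 / 23.1) = √591,719.4805 ≈ 769.233.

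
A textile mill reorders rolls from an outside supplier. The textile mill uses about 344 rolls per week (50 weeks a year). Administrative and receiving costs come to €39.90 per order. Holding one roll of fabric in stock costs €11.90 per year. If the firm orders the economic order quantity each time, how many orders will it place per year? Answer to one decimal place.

Annual demand D = 344 × 50 = 17,200.
Q* = √(2DS/H) = √(2 × 17,200 × 39.9 / 11.9) ≈ 339.62.
Orders per year = D / Q* = 17,200 / 339.62 ≈ 50.645.

N ≈ 50.6 orders per year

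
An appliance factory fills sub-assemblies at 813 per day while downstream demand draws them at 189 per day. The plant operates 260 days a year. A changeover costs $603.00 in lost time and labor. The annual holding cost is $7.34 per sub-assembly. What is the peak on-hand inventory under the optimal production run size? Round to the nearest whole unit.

I_max ≈ 2,489 sub-assemblies

Annual demand D = 189 × 260 = 49,140.
Production build-up factor (1 − d/p) = 1 − 189/813 = 0.7675.
Q* = √(2DS / (H(1 − d/p))) = √(2 × 49,140 × 603 / (7.34 × 0.7675)).
= √(59,262,840 / 5.6337) ≈ 3243.368.
Maximum inventory = Q*(1 − d/p) = 3243.368 × 0.7675 ≈ 2489.374.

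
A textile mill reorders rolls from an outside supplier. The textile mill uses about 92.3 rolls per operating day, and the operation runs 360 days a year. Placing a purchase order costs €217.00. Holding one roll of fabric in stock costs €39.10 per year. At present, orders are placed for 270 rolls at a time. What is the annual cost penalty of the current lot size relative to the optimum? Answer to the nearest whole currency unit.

Annual demand D = 92.3 × 360 = 33,228.
EOQ = √(2DS/H) = √(2 × 33,228 × 217 / 39.1) ≈ 607.31.
Cost at Q* = (D/Q*)S + (Q*/2)H = √(2DSH) ≈ €23,745.72.
Cost at Q = 270: (33,228/270)×217 + (270/2)×39.1 = €26,705.47 + €5,278.50 = €31,983.97.
Excess = €31,983.97 − €23,745.72 = €8,238.25.

Extra cost ≈ €8,238 per year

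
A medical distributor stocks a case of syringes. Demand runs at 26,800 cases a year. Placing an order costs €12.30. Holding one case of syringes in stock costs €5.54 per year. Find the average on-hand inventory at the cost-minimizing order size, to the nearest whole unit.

Average inventory ≈ 172 cases

EOQ = √(2DS/H) = √(2 × 26,800 × 12.3 / 5.54) ≈ 344.97.
Average inventory = Q*/2 ≈ 344.97 / 2 = 172.484.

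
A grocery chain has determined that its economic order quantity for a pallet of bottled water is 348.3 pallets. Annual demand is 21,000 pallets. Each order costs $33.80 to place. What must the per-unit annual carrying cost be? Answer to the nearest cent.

H ≈ $11.70

The basic EOQ model gives Q* = √(2DS/H); rearrange for the unknown.
From Q* = √(2DS/H): H = 2DS / Q*² = 2 × 21,000 × 33.8 / 348.3² = 11.7020.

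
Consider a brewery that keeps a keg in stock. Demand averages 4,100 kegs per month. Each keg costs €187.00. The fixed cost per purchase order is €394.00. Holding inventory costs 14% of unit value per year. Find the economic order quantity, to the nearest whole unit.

Annual demand D = 4,100 × 12 = 49,200.
Holding cost H = 0.14 × €187.00 = €26.1800 per unit per year.
EOQ = √(2DS / H) = √(2 × 49,200 × 394 / 26.18).
= √(38,769,600 / 26.18) = √1,480,886.1727 ≈ 1216.917.

Q* ≈ 1,217 kegs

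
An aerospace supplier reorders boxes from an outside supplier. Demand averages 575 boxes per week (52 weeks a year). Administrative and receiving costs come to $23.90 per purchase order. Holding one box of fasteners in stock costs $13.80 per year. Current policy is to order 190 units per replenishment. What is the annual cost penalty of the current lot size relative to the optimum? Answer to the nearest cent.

Extra cost ≈ $631.02 per year

Annual demand D = 575 × 52 = 29,900.
EOQ = √(2DS/H) = √(2 × 29,900 × 23.9 / 13.8) ≈ 321.82.
Cost at Q* = (D/Q*)S + (Q*/2)H = √(2DSH) ≈ $4,441.09.
Cost at Q = 190: (29,900/190)×23.9 + (190/2)×13.8 = $3,761.11 + $1,311.00 = $5,072.11.
Excess = $5,072.11 − $4,441.09 = $631.02.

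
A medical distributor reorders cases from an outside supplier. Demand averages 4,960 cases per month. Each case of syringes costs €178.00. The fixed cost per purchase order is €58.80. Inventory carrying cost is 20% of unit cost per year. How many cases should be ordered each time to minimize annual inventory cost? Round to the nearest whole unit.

Annual demand D = 4,960 × 12 = 59,520.
Holding cost H = 0.20 × €178.00 = €35.6000 per unit per year.
EOQ = √(2DS / H) = √(2 × 59,520 × 58.8 / 35.6).
= √(6,999,552 / 35.6) = √196,616.6292 ≈ 443.415.

Q* ≈ 443 cases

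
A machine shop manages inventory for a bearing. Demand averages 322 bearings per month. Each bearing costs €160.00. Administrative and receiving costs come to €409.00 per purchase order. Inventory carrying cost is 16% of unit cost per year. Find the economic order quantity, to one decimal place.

Annual demand D = 322 × 12 = 3,864.
Holding cost H = 0.16 × €160.00 = €25.6000 per unit per year.
EOQ = √(2DS / H) = √(2 × 3,864 × 409 / 25.6).
= √(3,160,752 / 25.6) = √123,466.875 ≈ 351.379.

Q* ≈ 351.4 bearings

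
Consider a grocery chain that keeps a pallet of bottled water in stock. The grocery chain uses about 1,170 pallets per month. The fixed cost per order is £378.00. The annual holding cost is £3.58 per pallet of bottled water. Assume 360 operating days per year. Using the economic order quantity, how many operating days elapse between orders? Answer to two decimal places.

Annual demand D = 1,170 × 12 = 14,040.
Q* = √(2DS/H) = √(2 × 14,040 × 378 / 3.58) ≈ 1721.88.
Cycle time = Q*/D × 360 = 1721.88 / 14,040 × 360 ≈ 44.151 days.

T ≈ 44.15 days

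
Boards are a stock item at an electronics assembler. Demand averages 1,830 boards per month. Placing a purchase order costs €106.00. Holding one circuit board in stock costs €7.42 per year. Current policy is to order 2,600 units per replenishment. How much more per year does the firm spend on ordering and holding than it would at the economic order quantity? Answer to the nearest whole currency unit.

Annual demand D = 1,830 × 12 = 21,960.
EOQ = √(2DS/H) = √(2 × 21,960 × 106 / 7.42) ≈ 792.10.
Cost at Q* = (D/Q*)S + (Q*/2)H = √(2DSH) ≈ €5,877.41.
Cost at Q = 2,600: (21,960/2,600)×106 + (2,600/2)×7.42 = €895.29 + €9,646.00 = €10,541.29.
Excess = €10,541.29 − €5,877.41 = €4,663.88.

Extra cost ≈ €4,664 per year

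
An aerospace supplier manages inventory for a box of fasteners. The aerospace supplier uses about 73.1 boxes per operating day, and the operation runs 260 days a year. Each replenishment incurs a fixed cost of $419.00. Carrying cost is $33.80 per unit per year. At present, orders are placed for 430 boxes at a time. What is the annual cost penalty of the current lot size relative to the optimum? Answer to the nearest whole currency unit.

Annual demand D = 73.1 × 260 = 19,006.
EOQ = √(2DS/H) = √(2 × 19,006 × 419 / 33.8) ≈ 686.45.
Cost at Q* = (D/Q*)S + (Q*/2)H = √(2DSH) ≈ $23,202.02.
Cost at Q = 430: (19,006/430)×419 + (430/2)×33.8 = $18,519.80 + $7,267.00 = $25,786.80.
Excess = $25,786.80 − $23,202.02 = $2,584.78.

Extra cost ≈ $2,585 per year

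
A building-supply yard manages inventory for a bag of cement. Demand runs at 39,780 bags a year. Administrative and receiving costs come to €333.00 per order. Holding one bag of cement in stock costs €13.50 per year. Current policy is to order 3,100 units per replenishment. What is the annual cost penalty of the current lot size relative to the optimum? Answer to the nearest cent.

EOQ = √(2DS/H) = √(2 × 39,780 × 333 / 13.5) ≈ 1400.89.
Cost at Q* = (D/Q*)S + (Q*/2)H = √(2DSH) ≈ €18,911.95.
Cost at Q = 3,100: (39,780/3,100)×333 + (3,100/2)×13.5 = €4,273.14 + €20,925.00 = €25,198.14.
Excess = €25,198.14 − €18,911.95 = €6,286.19.

Extra cost ≈ €6,286.19 per year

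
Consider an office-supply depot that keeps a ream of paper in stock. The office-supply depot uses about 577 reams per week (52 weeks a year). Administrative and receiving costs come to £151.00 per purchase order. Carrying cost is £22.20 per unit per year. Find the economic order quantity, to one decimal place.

Annual demand D = 577 × 52 = 30,004.
EOQ = √(2DS / H) = √(2 × 30,004 × 151 / 22.2).
= √(9,061,208 / 22.2) = √408,162.5225 ≈ 638.876.

Q* ≈ 638.9 reams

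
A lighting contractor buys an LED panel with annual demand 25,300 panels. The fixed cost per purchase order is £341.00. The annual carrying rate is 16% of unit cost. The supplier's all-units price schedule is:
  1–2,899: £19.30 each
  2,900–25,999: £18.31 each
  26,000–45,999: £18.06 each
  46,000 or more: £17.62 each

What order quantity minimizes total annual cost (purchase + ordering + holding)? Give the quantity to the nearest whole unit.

Holding cost per unit per year at price C is H = 0.16·C.
For each price level, check whether its EOQ is feasible; otherwise the best quantity at that price is the breakpoint.
EOQ at £19.30 = 2363.8 (feasible in tier 1): TC = 25,300×£19.30 + (25,300/2363.8)×341 + (2363.8/2)×0.16×£19.30 = £495,589.47.
EOQ at £18.31 = 2426.9 < 2900, so use break Q=2900: TC = 25,300×£18.31 + (25,300/2900.0)×341 + (2900.0/2)×0.16×£18.31 = £470,465.85.
EOQ at £18.06 = 2443.6 < 26000, so use break Q=26000: TC = 25,300×£18.06 + (25,300/26000.0)×341 + (26000.0/2)×0.16×£18.06 = £494,814.62.
EOQ at £17.62 = 2473.9 < 46000, so use break Q=46000: TC = 25,300×£17.62 + (25,300/46000.0)×341 + (46000.0/2)×0.16×£17.62 = £510,815.15.
Lowest total cost is £470,465.85 at Q = 2900.0.

Q* ≈ 2,900 panels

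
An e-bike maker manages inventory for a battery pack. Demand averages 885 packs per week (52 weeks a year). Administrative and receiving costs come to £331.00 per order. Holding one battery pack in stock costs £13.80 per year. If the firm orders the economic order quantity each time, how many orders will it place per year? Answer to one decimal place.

Annual demand D = 885 × 52 = 46,020.
Q* = √(2DS/H) = √(2 × 46,020 × 331 / 13.8) ≈ 1485.81.
Orders per year = D / Q* = 46,020 / 1485.81 ≈ 30.973.

N ≈ 31.0 orders per year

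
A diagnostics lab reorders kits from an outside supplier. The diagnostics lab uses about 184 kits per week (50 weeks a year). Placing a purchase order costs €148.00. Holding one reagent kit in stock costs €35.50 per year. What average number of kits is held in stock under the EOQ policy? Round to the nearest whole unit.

Annual demand D = 184 × 50 = 9,200.
Q* = √(2DS/H) = √(2 × 9,200 × 148 / 35.5) ≈ 276.97.
Average inventory = Q*/2 ≈ 276.97 / 2 = 138.483.

Average inventory ≈ 138 kits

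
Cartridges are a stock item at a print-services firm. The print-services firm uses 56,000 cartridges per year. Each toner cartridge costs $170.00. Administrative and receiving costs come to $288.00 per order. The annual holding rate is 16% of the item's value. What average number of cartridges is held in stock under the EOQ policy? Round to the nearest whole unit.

Holding cost H = 0.16 × $170.00 = $27.2000 per unit per year.
EOQ = √(2DS/H) = √(2 × 56,000 × 288 / 27.2) ≈ 1088.98.
Average inventory = Q*/2 ≈ 1088.98 / 2 = 544.491.

Average inventory ≈ 544 cartridges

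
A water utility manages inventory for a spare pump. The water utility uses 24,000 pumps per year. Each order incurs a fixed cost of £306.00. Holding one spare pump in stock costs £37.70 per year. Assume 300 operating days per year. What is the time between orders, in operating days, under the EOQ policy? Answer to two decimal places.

EOQ = √(2DS/H) = √(2 × 24,000 × 306 / 37.7) ≈ 624.18.
Cycle time = Q*/D × 300 = 624.18 / 24,000 × 300 ≈ 7.802 days.

T ≈ 7.80 days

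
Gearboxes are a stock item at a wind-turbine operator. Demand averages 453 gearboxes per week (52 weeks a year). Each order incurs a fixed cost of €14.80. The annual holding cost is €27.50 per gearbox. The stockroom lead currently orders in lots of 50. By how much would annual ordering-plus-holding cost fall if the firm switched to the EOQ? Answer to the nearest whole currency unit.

Annual demand D = 453 × 52 = 23,556.
EOQ = √(2DS/H) = √(2 × 23,556 × 14.8 / 27.5) ≈ 159.23.
Cost at Q* = (D/Q*)S + (Q*/2)H = √(2DSH) ≈ €4,378.88.
Cost at Q = 50: (23,556/50)×14.8 + (50/2)×27.5 = €6,972.58 + €687.50 = €7,660.08.
Excess = €7,660.08 − €4,378.88 = €3,281.20.

Extra cost ≈ €3,281 per year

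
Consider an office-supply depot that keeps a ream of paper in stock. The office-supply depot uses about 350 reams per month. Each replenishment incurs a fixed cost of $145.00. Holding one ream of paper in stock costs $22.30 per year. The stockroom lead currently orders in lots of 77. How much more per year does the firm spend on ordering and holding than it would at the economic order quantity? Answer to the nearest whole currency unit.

Extra cost ≈ $3,556 per year

Annual demand D = 350 × 12 = 4,200.
EOQ = √(2DS/H) = √(2 × 4,200 × 145 / 22.3) ≈ 233.71.
Cost at Q* = (D/Q*)S + (Q*/2)H = √(2DSH) ≈ $5,211.66.
Cost at Q = 77: (4,200/77)×145 + (77/2)×22.3 = $7,909.09 + $858.55 = $8,767.64.
Excess = $8,767.64 − $5,211.66 = $3,555.98.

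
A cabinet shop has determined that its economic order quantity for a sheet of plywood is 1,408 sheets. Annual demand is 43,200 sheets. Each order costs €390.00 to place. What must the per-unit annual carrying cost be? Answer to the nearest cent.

H ≈ €17.00

The basic EOQ model gives Q* = √(2DS/H); rearrange for the unknown.
From Q* = √(2DS/H): H = 2DS / Q*² = 2 × 43,200 × 390 / 1,408² = 16.9970.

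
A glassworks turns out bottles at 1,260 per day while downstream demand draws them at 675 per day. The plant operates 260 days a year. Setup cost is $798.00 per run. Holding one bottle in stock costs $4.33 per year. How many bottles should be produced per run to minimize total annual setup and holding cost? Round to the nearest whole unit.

Annual demand D = 675 × 260 = 175,500.
Production build-up factor (1 − d/p) = 1 − 675/1,260 = 0.4643.
Q* = √(2DS / (H(1 − d/p))) = √(2 × 175,500 × 798 / (4.33 × 0.4643)).
= √(280,098,000 / 2.0104) ≈ 11803.706.

Q* ≈ 11,804 bottles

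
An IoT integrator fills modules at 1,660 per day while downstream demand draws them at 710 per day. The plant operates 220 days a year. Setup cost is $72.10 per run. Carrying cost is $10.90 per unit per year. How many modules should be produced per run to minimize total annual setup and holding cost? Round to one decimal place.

Annual demand D = 710 × 220 = 156,200.
Production build-up factor (1 − d/p) = 1 − 710/1,660 = 0.5723.
Q* = √(2DS / (H(1 − d/p))) = √(2 × 156,200 × 72.1 / (10.9 × 0.5723)).
= √(22,524,040 / 6.238) ≈ 1900.212.

Q* ≈ 1,900.2 modules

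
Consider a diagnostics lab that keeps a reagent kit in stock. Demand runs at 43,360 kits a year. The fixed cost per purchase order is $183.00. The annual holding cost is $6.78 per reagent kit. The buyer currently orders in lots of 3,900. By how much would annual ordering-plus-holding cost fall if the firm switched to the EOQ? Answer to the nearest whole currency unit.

EOQ = √(2DS/H) = √(2 × 43,360 × 183 / 6.78) ≈ 1529.93.
Cost at Q* = (D/Q*)S + (Q*/2)H = √(2DSH) ≈ $10,372.90.
Cost at Q = 3,900: (43,360/3,900)×183 + (3,900/2)×6.78 = $2,034.58 + $13,221.00 = $15,255.58.
Excess = $15,255.58 − $10,372.90 = $4,882.69.

Extra cost ≈ $4,883 per year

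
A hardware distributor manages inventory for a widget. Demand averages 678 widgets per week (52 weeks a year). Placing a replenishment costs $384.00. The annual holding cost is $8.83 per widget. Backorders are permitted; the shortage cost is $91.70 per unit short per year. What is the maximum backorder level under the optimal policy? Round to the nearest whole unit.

Annual demand D = 678 × 52 = 35,256.
With planned backorders, Q* = √(2DS/H) · √((H+B)/B).
√(2DS/H) = √(2 × 35,256 × 384 / 8.83) = 1751.124.
√((H+B)/B) = √((8.83+91.7)/91.7) = 1.0470.
Q* ≈ 1833.496.
S* = Q* · H/(H+B) = 1833.496 × 8.83/100.53 ≈ 161.044.

S* ≈ 161 widgets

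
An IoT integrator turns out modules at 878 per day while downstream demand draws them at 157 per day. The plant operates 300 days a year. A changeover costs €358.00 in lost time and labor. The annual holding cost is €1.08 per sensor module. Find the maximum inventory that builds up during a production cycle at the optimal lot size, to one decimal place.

Annual demand D = 157 × 300 = 47,100.
Production build-up factor (1 − d/p) = 1 − 157/878 = 0.8212.
Q* = √(2DS / (H(1 − d/p))) = √(2 × 47,100 × 358 / (1.08 × 0.8212)).
= √(33,723,600 / 0.8869) ≈ 6166.443.
Maximum inventory = Q*(1 − d/p) = 6166.443 × 0.8212 ≈ 5063.787.

I_max ≈ 5,063.8 modules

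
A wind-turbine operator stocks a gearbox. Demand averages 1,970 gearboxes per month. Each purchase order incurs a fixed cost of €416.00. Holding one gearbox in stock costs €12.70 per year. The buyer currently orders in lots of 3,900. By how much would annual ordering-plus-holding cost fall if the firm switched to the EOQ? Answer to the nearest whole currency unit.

Annual demand D = 1,970 × 12 = 23,640.
EOQ = √(2DS/H) = √(2 × 23,640 × 416 / 12.7) ≈ 1244.47.
Cost at Q* = (D/Q*)S + (Q*/2)H = √(2DSH) ≈ €15,804.74.
Cost at Q = 3,900: (23,640/3,900)×416 + (3,900/2)×12.7 = €2,521.60 + €24,765.00 = €27,286.60.
Excess = €27,286.60 − €15,804.74 = €11,481.86.

Extra cost ≈ €11,482 per year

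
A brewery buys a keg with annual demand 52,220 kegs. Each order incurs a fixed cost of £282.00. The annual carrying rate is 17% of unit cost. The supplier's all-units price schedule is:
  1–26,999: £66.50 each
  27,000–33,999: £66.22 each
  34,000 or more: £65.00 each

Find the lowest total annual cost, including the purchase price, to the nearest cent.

Holding cost per unit per year at price C is H = 0.17·C.
For each price level, check whether its EOQ is feasible; otherwise the best quantity at that price is the breakpoint.
EOQ at £66.50 = 1614.1 (feasible in tier 1): TC = 52,220×£66.50 + (52,220/1614.1)×282 + (1614.1/2)×0.17×£66.50 = £3,490,877.08.
EOQ at £66.22 = 1617.5 < 27000, so use break Q=27000: TC = 52,220×£66.22 + (52,220/27000.0)×282 + (27000.0/2)×0.17×£66.22 = £3,610,528.71.
EOQ at £65.00 = 1632.6 < 34000, so use break Q=34000: TC = 52,220×£65.00 + (52,220/34000.0)×282 + (34000.0/2)×0.17×£65.00 = £3,582,583.12.
Lowest total cost among the candidates is at Q = 1614.1.

TC* ≈ £3,490,877.08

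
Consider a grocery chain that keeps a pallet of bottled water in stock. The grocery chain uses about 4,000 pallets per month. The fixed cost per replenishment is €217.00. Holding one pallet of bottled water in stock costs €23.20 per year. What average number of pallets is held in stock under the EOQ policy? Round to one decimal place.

Average inventory ≈ 473.8 pallets

Annual demand D = 4,000 × 12 = 48,000.
EOQ = √(2DS/H) = √(2 × 48,000 × 217 / 23.2) ≈ 947.59.
Average inventory = Q*/2 ≈ 947.59 / 2 = 473.796.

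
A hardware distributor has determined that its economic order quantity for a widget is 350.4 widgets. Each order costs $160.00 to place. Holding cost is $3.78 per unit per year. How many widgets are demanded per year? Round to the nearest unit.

Invert the EOQ relation Q*² = 2DS/H.
From Q* = √(2DS/H): D = Q*²H / (2S) = 350.4² × 3.78 / (2 × 160) = 1450.341.

D ≈ 1,450 widgets per year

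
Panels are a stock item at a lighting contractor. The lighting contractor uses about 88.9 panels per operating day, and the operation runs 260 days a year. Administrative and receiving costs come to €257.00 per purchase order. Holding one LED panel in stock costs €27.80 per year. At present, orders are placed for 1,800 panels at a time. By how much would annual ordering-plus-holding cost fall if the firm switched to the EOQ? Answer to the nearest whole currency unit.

Annual demand D = 88.9 × 260 = 23,114.
EOQ = √(2DS/H) = √(2 × 23,114 × 257 / 27.8) ≈ 653.73.
Cost at Q* = (D/Q*)S + (Q*/2)H = √(2DSH) ≈ €18,173.62.
Cost at Q = 1,800: (23,114/1,800)×257 + (1,800/2)×27.8 = €3,300.17 + €25,020.00 = €28,320.17.
Excess = €28,320.17 − €18,173.62 = €10,146.54.

Extra cost ≈ €10,147 per year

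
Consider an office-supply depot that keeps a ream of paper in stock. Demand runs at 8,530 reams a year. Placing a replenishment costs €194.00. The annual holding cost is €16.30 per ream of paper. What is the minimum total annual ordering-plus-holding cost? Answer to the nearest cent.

TC* ≈ €7,344.87

The optimal lot size = √(2DS/H) = √(2 × 8,530 × 194 / 16.3) ≈ 450.61.
At Q*, ordering cost (D/Q*)S equals holding cost (Q*/2)H, each = √(DSH/2).
Minimum total = √(2DSH) = √(2 × 8,530 × 194 × 16.3) ≈ 7344.871.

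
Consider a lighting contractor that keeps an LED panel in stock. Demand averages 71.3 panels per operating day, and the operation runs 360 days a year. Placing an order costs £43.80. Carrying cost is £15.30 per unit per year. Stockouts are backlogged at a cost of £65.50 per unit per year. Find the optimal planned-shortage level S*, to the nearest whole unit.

Annual demand D = 71.3 × 360 = 25,668.
With planned backorders, Q* = √(2DS/H) · √((H+B)/B).
√(2DS/H) = √(2 × 25,668 × 43.8 / 15.3) = 383.356.
√((H+B)/B) = √((15.3+65.5)/65.5) = 1.1107.
Q* ≈ 425.782.
S* = Q* · H/(H+B) = 425.782 × 15.3/80.8 ≈ 80.625.

S* ≈ 81 panels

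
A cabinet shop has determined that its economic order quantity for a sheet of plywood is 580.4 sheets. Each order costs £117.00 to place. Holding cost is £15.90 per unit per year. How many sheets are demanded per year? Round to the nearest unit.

D ≈ 22,889 sheets per year

Squaring Q* = √(2DS/H) gives Q*² = 2DS/H.
From Q* = √(2DS/H): D = Q*²H / (2S) = 580.4² × 15.9 / (2 × 117) = 22889.488.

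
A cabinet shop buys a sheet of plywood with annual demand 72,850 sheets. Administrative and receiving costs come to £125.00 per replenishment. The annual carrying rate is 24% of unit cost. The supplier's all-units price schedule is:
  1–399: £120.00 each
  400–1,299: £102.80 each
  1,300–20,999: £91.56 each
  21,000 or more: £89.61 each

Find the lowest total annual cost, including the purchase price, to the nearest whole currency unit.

Holding cost per unit per year at price C is H = 0.24·C.
For each price level, check whether its EOQ is feasible; otherwise the best quantity at that price is the breakpoint.
Tier 1 (£120.00): EOQ = 795.2 exceeds tier's upper bound 399, so this tier is dominated.
EOQ at £102.80 = 859.2 (feasible in tier 2): TC = 72,850×£102.80 + (72,850/859.2)×125 + (859.2/2)×0.24×£102.80 = £7,510,177.61.
EOQ at £91.56 = 910.4 < 1300, so use break Q=1300: TC = 72,850×£91.56 + (72,850/1300.0)×125 + (1300.0/2)×0.24×£91.56 = £6,691,434.17.
EOQ at £89.61 = 920.2 < 21000, so use break Q=21000: TC = 72,850×£89.61 + (72,850/21000.0)×125 + (21000.0/2)×0.24×£89.61 = £6,754,339.33.
Lowest total cost among the candidates is at Q = 1300.0.

TC* ≈ £6,691,434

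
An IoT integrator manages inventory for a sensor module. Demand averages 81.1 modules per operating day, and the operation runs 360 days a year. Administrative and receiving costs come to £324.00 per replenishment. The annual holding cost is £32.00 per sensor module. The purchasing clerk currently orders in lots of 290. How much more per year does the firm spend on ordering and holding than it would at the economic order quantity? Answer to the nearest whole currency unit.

Annual demand D = 81.1 × 360 = 29,196.
EOQ = √(2DS/H) = √(2 × 29,196 × 324 / 32) ≈ 768.91.
Cost at Q* = (D/Q*)S + (Q*/2)H = √(2DSH) ≈ £24,605.05.
Cost at Q = 290: (29,196/290)×324 + (290/2)×32 = £32,618.98 + £4,640.00 = £37,258.98.
Excess = £37,258.98 − £24,605.05 = £12,653.93.

Extra cost ≈ £12,654 per year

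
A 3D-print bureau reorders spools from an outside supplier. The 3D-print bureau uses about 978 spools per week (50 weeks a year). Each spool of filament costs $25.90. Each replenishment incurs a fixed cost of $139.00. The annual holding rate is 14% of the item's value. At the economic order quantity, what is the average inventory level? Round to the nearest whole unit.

Annual demand D = 978 × 50 = 48,900.
Holding cost H = 0.14 × $25.90 = $3.6260 per unit per year.
Q* = √(2DS/H) = √(2 × 48,900 × 139 / 3.626) ≈ 1936.26.
Average inventory = Q*/2 ≈ 1936.26 / 2 = 968.128.

Average inventory ≈ 968 spools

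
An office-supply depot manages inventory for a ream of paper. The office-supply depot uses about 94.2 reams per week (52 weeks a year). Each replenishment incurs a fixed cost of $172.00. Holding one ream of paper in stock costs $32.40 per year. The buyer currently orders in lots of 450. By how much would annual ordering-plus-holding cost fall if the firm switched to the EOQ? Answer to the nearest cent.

Extra cost ≈ $1,773.39 per year

Annual demand D = 94.2 × 52 = 4,898.4.
EOQ = √(2DS/H) = √(2 × 4,898.4 × 172 / 32.4) ≈ 228.05.
Cost at Q* = (D/Q*)S + (Q*/2)H = √(2DSH) ≈ $7,388.88.
Cost at Q = 450: (4,898.4/450)×172 + (450/2)×32.4 = $1,872.28 + $7,290.00 = $9,162.28.
Excess = $9,162.28 − $7,388.88 = $1,773.39.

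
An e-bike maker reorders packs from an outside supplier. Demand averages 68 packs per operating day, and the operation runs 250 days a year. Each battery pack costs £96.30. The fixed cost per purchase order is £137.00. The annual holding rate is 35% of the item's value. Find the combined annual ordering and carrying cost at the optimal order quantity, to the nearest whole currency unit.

TC* ≈ £12,530

Annual demand D = 68 × 250 = 17,000.
Holding cost H = 0.35 × £96.30 = £33.7050 per unit per year.
The optimal lot size = √(2DS/H) = √(2 × 17,000 × 137 / 33.705) ≈ 371.75.
At the optimum the two cost components are equal, so total cost = 2·(Q*/2)H = Q*·H.
Minimum total = √(2DSH) = √(2 × 17,000 × 137 × 33.705) ≈ 12529.880.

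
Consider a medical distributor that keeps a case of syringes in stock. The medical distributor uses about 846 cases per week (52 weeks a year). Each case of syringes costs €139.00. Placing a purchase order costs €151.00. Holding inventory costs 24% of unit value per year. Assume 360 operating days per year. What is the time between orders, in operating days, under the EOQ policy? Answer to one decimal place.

T ≈ 5.2 days

Annual demand D = 846 × 52 = 43,992.
Holding cost H = 0.24 × €139.00 = €33.3600 per unit per year.
Q* = √(2DS/H) = √(2 × 43,992 × 151 / 33.36) ≈ 631.07.
Cycle time = Q*/D × 360 = 631.07 / 43,992 × 360 ≈ 5.164 days.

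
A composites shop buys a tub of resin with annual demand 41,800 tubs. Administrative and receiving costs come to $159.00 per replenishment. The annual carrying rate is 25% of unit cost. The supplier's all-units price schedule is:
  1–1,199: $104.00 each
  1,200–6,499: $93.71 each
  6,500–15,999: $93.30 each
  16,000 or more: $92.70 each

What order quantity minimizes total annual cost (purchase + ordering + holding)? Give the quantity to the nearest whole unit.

Q* ≈ 1,200 tubs

Holding cost per unit per year at price C is H = 0.25·C.
Candidates are each tier's EOQ (if it falls in that tier) and each price-break quantity.
EOQ at $104.00 = 715.0 (feasible in tier 1): TC = 41,800×$104.00 + (41,800/715.0)×159 + (715.0/2)×0.25×$104.00 = $4,365,790.38.
EOQ at $93.71 = 753.2 < 1200, so use break Q=1200: TC = 41,800×$93.71 + (41,800/1200.0)×159 + (1200.0/2)×0.25×$93.71 = $3,936,673.00.
EOQ at $93.30 = 754.9 < 6500, so use break Q=6500: TC = 41,800×$93.30 + (41,800/6500.0)×159 + (6500.0/2)×0.25×$93.30 = $3,976,768.74.
EOQ at $92.70 = 757.3 < 16000, so use break Q=16000: TC = 41,800×$92.70 + (41,800/16000.0)×159 + (16000.0/2)×0.25×$92.70 = $4,060,675.39.
Lowest total cost is $3,936,673.00 at Q = 1200.0.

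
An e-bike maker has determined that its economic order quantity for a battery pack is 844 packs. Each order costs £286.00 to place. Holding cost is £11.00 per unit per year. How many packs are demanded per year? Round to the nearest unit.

The basic EOQ model gives Q* = √(2DS/H); rearrange for the unknown.
From Q* = √(2DS/H): D = Q*²H / (2S) = 844² × 11 / (2 × 286) = 13698.769.

D ≈ 13,699 packs per year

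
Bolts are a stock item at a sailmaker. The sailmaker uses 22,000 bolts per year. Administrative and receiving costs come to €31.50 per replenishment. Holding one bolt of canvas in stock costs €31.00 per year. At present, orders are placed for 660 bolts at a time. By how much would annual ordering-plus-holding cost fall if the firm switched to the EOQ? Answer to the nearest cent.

EOQ = √(2DS/H) = √(2 × 22,000 × 31.5 / 31) ≈ 211.45.
Cost at Q* = (D/Q*)S + (Q*/2)H = √(2DSH) ≈ €6,554.85.
Cost at Q = 660: (22,000/660)×31.5 + (660/2)×31 = €1,050.00 + €10,230.00 = €11,280.00.
Excess = €11,280.00 − €6,554.85 = €4,725.15.

Extra cost ≈ €4,725.15 per year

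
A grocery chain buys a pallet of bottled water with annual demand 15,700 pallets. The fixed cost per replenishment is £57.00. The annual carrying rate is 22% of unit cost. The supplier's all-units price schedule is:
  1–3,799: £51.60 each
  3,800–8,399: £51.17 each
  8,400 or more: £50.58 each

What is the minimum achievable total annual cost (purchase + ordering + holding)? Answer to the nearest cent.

TC* ≈ £814,627.53

Holding cost per unit per year at price C is H = 0.22·C.
Candidates are each tier's EOQ (if it falls in that tier) and each price-break quantity.
EOQ at £51.60 = 397.1 (feasible in tier 1): TC = 15,700×£51.60 + (15,700/397.1)×57 + (397.1/2)×0.22×£51.60 = £814,627.53.
EOQ at £51.17 = 398.7 < 3800, so use break Q=3800: TC = 15,700×£51.17 + (15,700/3800.0)×57 + (3800.0/2)×0.22×£51.17 = £824,993.56.
EOQ at £50.58 = 401.1 < 8400, so use break Q=8400: TC = 15,700×£50.58 + (15,700/8400.0)×57 + (8400.0/2)×0.22×£50.58 = £840,948.46.
Lowest total cost among the candidates is at Q = 397.1.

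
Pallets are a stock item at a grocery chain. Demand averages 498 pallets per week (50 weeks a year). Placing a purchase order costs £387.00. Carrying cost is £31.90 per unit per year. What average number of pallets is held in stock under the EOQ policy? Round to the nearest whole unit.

Annual demand D = 498 × 50 = 24,900.
Q* = √(2DS/H) = √(2 × 24,900 × 387 / 31.9) ≈ 777.28.
Average inventory = Q*/2 ≈ 777.28 / 2 = 388.638.

Average inventory ≈ 389 pallets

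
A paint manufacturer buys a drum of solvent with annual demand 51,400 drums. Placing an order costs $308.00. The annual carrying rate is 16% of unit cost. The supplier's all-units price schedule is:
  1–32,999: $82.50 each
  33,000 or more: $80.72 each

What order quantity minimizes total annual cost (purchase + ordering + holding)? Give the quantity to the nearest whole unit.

Holding cost per unit per year at price C is H = 0.16·C.
Candidates are each tier's EOQ (if it falls in that tier) and each price-break quantity.
EOQ at $82.50 = 1548.8 (feasible in tier 1): TC = 51,400×$82.50 + (51,400/1548.8)×308 + (1548.8/2)×0.16×$82.50 = $4,260,943.67.
EOQ at $80.72 = 1565.7 < 33000, so use break Q=33000: TC = 51,400×$80.72 + (51,400/33000.0)×308 + (33000.0/2)×0.16×$80.72 = $4,362,588.53.
Lowest total cost is $4,260,943.67 at Q = 1548.8.

Q* ≈ 1,549 drums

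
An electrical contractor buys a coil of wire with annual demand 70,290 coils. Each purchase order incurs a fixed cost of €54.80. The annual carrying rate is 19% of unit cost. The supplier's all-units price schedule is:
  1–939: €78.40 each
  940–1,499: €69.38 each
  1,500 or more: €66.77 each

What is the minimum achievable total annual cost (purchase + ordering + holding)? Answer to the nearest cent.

Holding cost per unit per year at price C is H = 0.19·C.
Evaluate total cost at each tier's feasible EOQ or, if the EOQ is below the tier, at the tier's minimum quantity.
EOQ at €78.40 = 719.1 (feasible in tier 1): TC = 70,290×€78.40 + (70,290/719.1)×54.8 + (719.1/2)×0.19×€78.40 = €5,521,448.40.
EOQ at €69.38 = 764.5 < 940, so use break Q=940: TC = 70,290×€69.38 + (70,290/940.0)×54.8 + (940.0/2)×0.19×€69.38 = €4,887,013.59.
EOQ at €66.77 = 779.3 < 1500, so use break Q=1500: TC = 70,290×€66.77 + (70,290/1500.0)×54.8 + (1500.0/2)×0.19×€66.77 = €4,705,345.95.
Lowest total cost among the candidates is at Q = 1500.0.

TC* ≈ €4,705,345.95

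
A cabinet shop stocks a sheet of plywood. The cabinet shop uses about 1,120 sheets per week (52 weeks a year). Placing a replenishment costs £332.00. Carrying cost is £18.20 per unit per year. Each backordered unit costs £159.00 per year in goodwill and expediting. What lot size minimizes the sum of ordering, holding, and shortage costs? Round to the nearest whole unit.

Annual demand D = 1,120 × 52 = 58,240.
With planned backorders, Q* = √(2DS/H) · √((H+B)/B).
√(2DS/H) = √(2 × 58,240 × 332 / 18.2) = 1457.669.
√((H+B)/B) = √((18.2+159)/159) = 1.0557.
Q* ≈ 1538.836.

Q* ≈ 1,539 sheets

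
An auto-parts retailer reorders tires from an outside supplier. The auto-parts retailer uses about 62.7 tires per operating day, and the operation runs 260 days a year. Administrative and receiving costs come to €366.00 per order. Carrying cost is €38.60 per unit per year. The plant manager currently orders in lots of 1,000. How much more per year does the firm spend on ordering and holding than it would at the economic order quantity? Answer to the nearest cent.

Extra cost ≈ €3,804.56 per year

Annual demand D = 62.7 × 260 = 16,302.
EOQ = √(2DS/H) = √(2 × 16,302 × 366 / 38.6) ≈ 556.01.
Cost at Q* = (D/Q*)S + (Q*/2)H = √(2DSH) ≈ €21,461.97.
Cost at Q = 1,000: (16,302/1,000)×366 + (1,000/2)×38.6 = €5,966.53 + €19,300.00 = €25,266.53.
Excess = €25,266.53 − €21,461.97 = €3,804.56.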